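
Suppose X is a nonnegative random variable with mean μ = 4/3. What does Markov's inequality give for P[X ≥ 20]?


μ = E[X] = 4/3, a = 20.
Markov: P[X ≥ 20] ≤ μ/a = (4/3)/20 = 1/15.
Numerically: ≈ 0.06667.
(Since a = 20 > μ = 1.33333, the bound 1/15 is < 1 and informative.)

P[X ≥ 20] ≤ 1/15 ≈ 0.06667.


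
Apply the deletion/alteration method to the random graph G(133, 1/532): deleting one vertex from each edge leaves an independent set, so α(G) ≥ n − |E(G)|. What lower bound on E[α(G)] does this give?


E[|E(G)|] = C(133, 2)·p = 8778 · (1/532) = 33/2.
E[α(G)] ≥ n − E[|E(G)|] = 133 − 33/2 = 233/2.
Numerically: ≈ 116.500.
(This is only a lower bound; the true E[α(G)] may be larger.)

E[α(G)] ≥ 233/2 ≈ 116.500.


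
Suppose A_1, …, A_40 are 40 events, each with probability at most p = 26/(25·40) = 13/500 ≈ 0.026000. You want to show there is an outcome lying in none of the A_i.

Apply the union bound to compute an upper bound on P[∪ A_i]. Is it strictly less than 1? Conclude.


Union bound: P[∪_{i=1}^{40} A_i] ≤ Σ_i P[A_i] ≤ 40·p = 40·(13/500) = 26/25.
Numerically: 26/25 ≈ 1.040000.
Is 26/25 < 1? NO.
Since the bound 26/25 is ≥ 1, the union bound is uninformative here; it does NOT by itself certify existence.

40·p = 26/25 ≈ 1.040000; existence NOT certified by the union bound.


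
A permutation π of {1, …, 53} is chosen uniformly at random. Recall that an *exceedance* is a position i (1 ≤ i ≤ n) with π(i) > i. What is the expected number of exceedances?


Write X = Σ_{i=1}^{53} X_i, where X_i = 1_{π(i) > i}.
For each fixed i, π(i) is uniform over {1, …, 53} (marginal of a uniform permutation), so P[π(i) > i] = (n − i)/n. Summing: Σ_{i=1}^{53} (n − i)/n = (0 + 1 + … + 52)/53 = 53(53 − 1)/(2·53) = (53 − 1)/2.
Hence E[X] = Σ_{i=1}^{53} (53 − i)/53 = 26 ≈ 26.000000.

E[X] = 26 = 26.000000.


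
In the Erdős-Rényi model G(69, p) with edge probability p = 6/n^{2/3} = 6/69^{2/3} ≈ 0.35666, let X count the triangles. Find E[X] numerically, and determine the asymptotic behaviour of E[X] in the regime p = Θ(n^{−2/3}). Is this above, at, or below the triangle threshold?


Number of potential triangles: C(69, 3) = 52394.
Each occurs with probability p³ ≈ (0.35666)³ ≈ 4.5368620e-02.
By linearity: E[X] = C(69, 3)·p³ ≈ 52394 · 4.5368620e-02 ≈ 2377.04348.
Since α = 2/3 < 1, p = c/n^{2/3} ≫ 1/n is above the triangle threshold p ~ 1/n. Asymptotically E[X] ~ (c³/6)·n^{3(1−α)} = (6³/6)·n^{1} → ∞; triangles are abundant w.h.p.

E[X] ≈ 2377.04348; in regime p = Θ(1/n^{2/3}) E[X] diverges (above the triangle threshold p ~ 1/n).


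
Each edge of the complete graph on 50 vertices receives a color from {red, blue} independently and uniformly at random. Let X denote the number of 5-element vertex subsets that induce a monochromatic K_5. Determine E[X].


Let X = Σ_S X_S over the C(50, 5) = 2118760 subsets S of size 5, where X_S = 1 if the K_5 on S is monochromatic.
For a fixed S, the K_5 on S has C(5, 2) = 10 edges. P[all 10 edges red] = (1/2)^10, and likewise for blue, so P[monochromatic] = 2·(1/2)^10 = 2^{1 − 10} = 1/512.
By linearity of expectation: E[X] = C(50, 5) · 2^{1 − 10} = 2118760 · 1/512 = 264845/64.
Numerically: E[X] ≈ 4138.203125.

E[X] = C(50,5)·2^(1−C(5,2)) = 264845/64 ≈ 4138.203125.


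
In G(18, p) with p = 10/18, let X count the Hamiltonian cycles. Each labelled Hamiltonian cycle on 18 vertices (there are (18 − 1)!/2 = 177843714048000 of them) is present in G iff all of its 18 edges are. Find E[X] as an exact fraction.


K_18 has (18 − 1)!/2 = 177843714048000 labelled Hamiltonian cycles.
For each such Hamiltonian cycle H, let X_H = 1 if all 18 edges of H are present in G. Then P[X_H = 1] = p^{18} = (5/9)^{18} = 3814697265625/150094635296999121.
Summing the indicators: E[X] = Σ_H E[X_H] = 177843714048000 · p^{18} = 177843714048000 · 3814697265625/150094635296999121 = 930617187500000000000000/205891132094649.
Numerically: E[X] ≈ 4.51995e+09.

E[X] = 177843714048000 · (5/9)^{18} = 930617187500000000000000/205891132094649 ≈ 4.51995e+09.


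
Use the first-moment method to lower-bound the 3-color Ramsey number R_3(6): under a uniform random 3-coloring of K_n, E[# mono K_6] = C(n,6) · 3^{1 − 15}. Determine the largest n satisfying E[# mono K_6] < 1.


We need C(n, 6) · 3^{1 − 15} < 1, i.e. C(n, 6) < 3^{15 − 1} = 4782969.
Check values of n near the boundary:
  n = 37: C(37, 6) = 2324784; 2324784 < 4782969? YES
  n = 38: C(38, 6) = 2760681; 2760681 < 4782969? YES
  n = 39: C(39, 6) = 3262623; 3262623 < 4782969? YES
  n = 40: C(40, 6) = 3838380; 3838380 < 4782969? YES
  n = 41: C(41, 6) = 4496388; 4496388 < 4782969? YES
  n = 42: C(42, 6) = 5245786; 5245786 < 4782969? NO
  n = 43: C(43, 6) = 6096454; 6096454 < 4782969? NO
  n = 44: C(44, 6) = 7059052; 7059052 < 4782969? NO
The largest n with C(n, 6) < 4782969 is n = 41 (where E[X] = 1498796/1594323 ≈ 0.94008). Hence R_3(6) > 41, i.e. R_3(6) ≥ 42.

Largest n = 41; hence R_3(6) > 41.


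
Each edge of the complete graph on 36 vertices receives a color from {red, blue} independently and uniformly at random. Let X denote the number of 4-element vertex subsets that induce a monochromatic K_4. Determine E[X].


Let X = Σ_S X_S over the C(36, 4) = 58905 subsets S of size 4, where X_S = 1 if the K_4 on S is monochromatic.
For a fixed S, the K_4 on S has C(4, 2) = 6 edges. P[all 6 edges red] = (1/2)^6, and likewise for blue, so P[monochromatic] = 2·(1/2)^6 = 2^{1 − 6} = 1/32.
By linearity: E[X] = C(36, 4) · 2^{1 − 6} = 58905 · 1/32 = 58905/32.
Numerically: E[X] ≈ 1840.781250.

E[X] = C(36,4)·2^(1−C(4,2)) = 58905/32 ≈ 1840.781250.


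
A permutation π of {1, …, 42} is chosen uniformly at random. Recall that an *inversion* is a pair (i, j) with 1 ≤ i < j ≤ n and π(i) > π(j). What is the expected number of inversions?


Write X = Σ X_I over the C(42, 2) = 861 pairs i < j, with X_I the indicator of one inversion.
There are 861 indicators.
For each fixed pair i < j, the values π(i) and π(j) are two distinct elements of {1, …, 42} in uniformly random order; by symmetry P[π(i) > π(j)] = 1/2.
By linearity: E[X] = 861 · (1/2) = C(42, 2) · (1/2) = 861/2 = 861/2 ≈ 430.500.

E[X] = 861/2 = 430.500.


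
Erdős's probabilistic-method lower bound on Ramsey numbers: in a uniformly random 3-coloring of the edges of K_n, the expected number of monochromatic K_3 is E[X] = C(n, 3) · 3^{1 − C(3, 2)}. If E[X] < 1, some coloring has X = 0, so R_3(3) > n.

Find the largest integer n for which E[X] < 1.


We need C(n, 3) · 3^{1 − 3} < 1, i.e. C(n, 3) < 3^{3 − 1} = 9.
Check values of n near the boundary:
  n = 3: C(3, 3) = 1; 1 < 9? YES
  n = 4: C(4, 3) = 4; 4 < 9? YES
  n = 5: C(5, 3) = 10; 10 < 9? NO
The largest n with C(n, 3) < 9 is n = 4 (where E[X] = 4/9 ≈ 0.444444). Hence R_3(3) > 4, i.e. R_3(3) ≥ 5.

Largest n = 4; hence R_3(3) > 4.


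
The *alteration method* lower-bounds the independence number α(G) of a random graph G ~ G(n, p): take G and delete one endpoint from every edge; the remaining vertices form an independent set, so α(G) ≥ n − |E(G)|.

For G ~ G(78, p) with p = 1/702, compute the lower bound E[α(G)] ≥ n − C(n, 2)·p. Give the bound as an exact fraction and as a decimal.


E[|E(G)|] = C(78, 2)·p = 3003 · (1/702) = 77/18.
E[α(G)] ≥ n − E[|E(G)|] = 78 − 77/18 = 1327/18.
Numerically: ≈ 73.7222.
(This is only a lower bound; the true E[α(G)] may be larger.)

E[α(G)] ≥ 1327/18 ≈ 73.7222.


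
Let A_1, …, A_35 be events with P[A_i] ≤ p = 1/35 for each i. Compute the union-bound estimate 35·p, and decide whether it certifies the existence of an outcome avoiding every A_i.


Union bound: P[∪_{i=1}^{35} A_i] ≤ Σ_i P[A_i] ≤ 35·p = 35·(1/35) = 1.
Numerically: 1 ≈ 1.0000000.
Is 1 < 1? NO.
Since the bound 1 is ≥ 1, the union bound is uninformative here; it does NOT by itself certify existence.

35·p = 1 ≈ 1.0000000; existence NOT certified by the union bound.


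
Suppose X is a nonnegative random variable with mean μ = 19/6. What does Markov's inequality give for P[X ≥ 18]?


μ = E[X] = 19/6, a = 18.
Markov: P[X ≥ 18] ≤ μ/a = (19/6)/18 = 19/108.
Numerically: ≈ 0.17593.
(Since a = 18 > μ = 3.16667, the bound 19/108 is < 1 and informative.)

P[X ≥ 18] ≤ 19/108 ≈ 0.17593.


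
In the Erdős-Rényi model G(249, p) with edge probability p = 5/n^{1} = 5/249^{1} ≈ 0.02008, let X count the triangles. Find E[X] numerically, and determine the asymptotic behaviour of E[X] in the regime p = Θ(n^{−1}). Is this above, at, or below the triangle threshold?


Number of potential triangles: C(249, 3) = 2542124.
Each occurs with probability p³ ≈ (0.02008)³ ≈ 8.096773e-06.
By linearity: E[X] = C(249, 3)·p³ ≈ 2542124 · 8.096773e-06 ≈ 20.5830.
Here α = 1, so p = 5/n is exactly at the triangle threshold p ~ 1/n. Asymptotically E[X] → c³/6 = 5³/6 = 125/6 ≈ 20.8333, a bounded constant. In this regime the triangle count is asymptotically Poisson(c³/6).

E[X] ≈ 20.5830; in regime p = Θ(1/n^{1}) E[X] stays bounded (at the triangle threshold p ~ 1/n).


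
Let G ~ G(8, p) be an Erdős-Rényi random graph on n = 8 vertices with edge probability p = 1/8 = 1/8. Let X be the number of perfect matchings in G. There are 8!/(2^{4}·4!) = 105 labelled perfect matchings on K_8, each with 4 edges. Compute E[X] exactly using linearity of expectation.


K_8 has 8!/(2^{4}·4!) = 105 labelled perfect matchings.
For each such perfect matching H, let X_H = 1 if all 4 edges of H are present in G. Then P[X_H = 1] = p^{4} = (1/8)^{4} = 1/4096.
By linearity: E[X] = Σ_H E[X_H] = 105 · p^{4} = 105 · 1/4096 = 105/4096.
Numerically: E[X] ≈ 0.0256348.

E[X] = 105 · (1/8)^{4} = 105/4096 ≈ 0.0256348.


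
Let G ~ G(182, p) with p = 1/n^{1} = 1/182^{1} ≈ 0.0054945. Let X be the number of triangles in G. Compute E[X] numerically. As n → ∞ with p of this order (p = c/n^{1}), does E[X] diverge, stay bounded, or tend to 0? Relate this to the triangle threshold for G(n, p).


Number of potential triangles: C(182, 3) = 988260.
Each occurs with probability p³ ≈ (0.0054945)³ ≈ 1.6587687e-07.
By linearity: E[X] = C(182, 3)·p³ ≈ 988260 · 1.6587687e-07 ≈ 0.16393.
Here α = 1, so p = 1/n is exactly at the triangle threshold p ~ 1/n. Asymptotically E[X] → c³/6 = 1³/6 = 1/6 ≈ 0.16667, a bounded constant. In this regime the triangle count is asymptotically Poisson(c³/6).

E[X] ≈ 0.16393; in regime p = Θ(1/n^{1}) E[X] stays bounded (at the triangle threshold p ~ 1/n).


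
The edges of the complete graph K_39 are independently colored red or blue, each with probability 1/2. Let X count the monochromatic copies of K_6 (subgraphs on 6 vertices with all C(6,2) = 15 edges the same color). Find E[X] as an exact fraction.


Let X = Σ_S X_S over the C(39, 6) = 3262623 subsets S of size 6, where X_S = 1 if the K_6 on S is monochromatic.
For a fixed S, the K_6 on S has C(6, 2) = 15 edges. P[all 15 edges red] = (1/2)^15, and likewise for blue, so P[monochromatic] = 2·(1/2)^15 = 2^{1 − 15} = 1/16384.
Summing: E[X] = C(39, 6) · 2^{1 − 15} = 3262623 · 1/16384 = 3262623/16384.
Numerically: E[X] ≈ 199.135.

E[X] = C(39,6)·2^(1−C(6,2)) = 3262623/16384 ≈ 199.135.


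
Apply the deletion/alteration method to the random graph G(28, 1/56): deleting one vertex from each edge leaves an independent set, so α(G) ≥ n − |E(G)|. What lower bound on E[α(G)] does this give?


E[|E(G)|] = C(28, 2)·p = 378 · (1/56) = 27/4.
E[α(G)] ≥ n − E[|E(G)|] = 28 − 27/4 = 85/4.
Numerically: ≈ 21.250.
(This is only a lower bound; the true E[α(G)] may be larger.)

E[α(G)] ≥ 85/4 ≈ 21.250.


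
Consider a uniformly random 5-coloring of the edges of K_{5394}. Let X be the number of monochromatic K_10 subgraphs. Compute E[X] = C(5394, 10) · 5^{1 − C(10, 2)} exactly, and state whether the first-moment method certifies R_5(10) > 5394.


E[X] = C(5394, 10) · 5^{1 − 45} = 5697982524930156243149785372878 · 5^{−44} = 5697982524930156243149785372878/5684341886080801486968994140625.
As a reduced fraction: E[X] = 5697982524930156243149785372878/5684341886080801486968994140625 ≈ 1.0023997.
Is E[X] < 1? NO.
Since E[X] ≥ 1, the first-moment bound is inconclusive at n = 5394; it does NOT by itself certify R_5(10) > 5394.

E[X] = 5697982524930156243149785372878/5684341886080801486968994140625 ≈ 1.0023997; E[X] ≥ 1; first-moment method inconclusive here.


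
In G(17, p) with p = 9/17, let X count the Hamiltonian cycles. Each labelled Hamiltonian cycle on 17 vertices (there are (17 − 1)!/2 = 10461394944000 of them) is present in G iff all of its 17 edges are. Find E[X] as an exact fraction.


K_17 has (17 − 1)!/2 = 10461394944000 labelled Hamiltonian cycles.
For each such Hamiltonian cycle H, let X_H = 1 if all 17 edges of H are present in G. Then P[X_H = 1] = p^{17} = (9/17)^{17} = 16677181699666569/827240261886336764177.
Summing the indicators: E[X] = Σ_H E[X_H] = 10461394944000 · p^{17} = 10461394944000 · 16677181699666569/827240261886336764177 = 174466584313061171422427136000/827240261886336764177.
Numerically: E[X] ≈ 2.10902e+08.

E[X] = 10461394944000 · (9/17)^{17} = 174466584313061171422427136000/827240261886336764177 ≈ 2.10902e+08.


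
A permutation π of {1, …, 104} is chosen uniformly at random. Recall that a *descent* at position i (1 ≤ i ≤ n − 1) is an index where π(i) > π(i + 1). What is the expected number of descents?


Write X = Σ X_I over i = 1, …, 103, with X_I the indicator of one descent.
There are 103 indicators.
For each fixed i, the pair (π(i), π(i+1)) is a uniformly random ordered pair of distinct values from {1, …, 104}; by symmetry P[π(i) > π(i+1)] = 1/2.
By linearity: E[X] = 103 · (1/2) = (104 − 1) · (1/2) = 103/2 ≈ 51.50000.

E[X] = 103/2 = 51.50000.


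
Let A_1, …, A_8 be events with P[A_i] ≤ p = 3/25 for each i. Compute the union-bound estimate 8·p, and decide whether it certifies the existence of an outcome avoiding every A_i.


Union bound: P[∪_{i=1}^{8} A_i] ≤ Σ_i P[A_i] ≤ 8·p = 8·(3/25) = 24/25.
Numerically: 24/25 ≈ 0.960.
Is 24/25 < 1? YES.
Since P[∪ A_i] ≤ 24/25 < 1, the complement has P[∩ A_i^c] ≥ 1 − 24/25 = 1/25 > 0, so some outcome avoids every A_i.

8·p = 24/25 ≈ 0.960; existence CERTIFIED by the union bound.


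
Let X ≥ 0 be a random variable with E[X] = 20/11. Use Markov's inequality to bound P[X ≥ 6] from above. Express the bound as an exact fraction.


μ = E[X] = 20/11, a = 6.
Markov: P[X ≥ 6] ≤ μ/a = (20/11)/6 = 10/33.
Numerically: ≈ 0.3030.
(Since a = 6 > μ = 1.8182, the bound 10/33 is < 1 and informative.)

P[X ≥ 6] ≤ 10/33 ≈ 0.3030.


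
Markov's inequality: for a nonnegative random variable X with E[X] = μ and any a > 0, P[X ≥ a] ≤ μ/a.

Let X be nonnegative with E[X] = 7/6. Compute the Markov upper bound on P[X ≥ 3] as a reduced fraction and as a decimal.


μ = E[X] = 7/6, a = 3.
Markov: P[X ≥ 3] ≤ μ/a = (7/6)/3 = 7/18.
Numerically: ≈ 0.3889.
(Since a = 3 > μ = 1.1667, the bound 7/18 is < 1 and informative.)

P[X ≥ 3] ≤ 7/18 ≈ 0.3889.


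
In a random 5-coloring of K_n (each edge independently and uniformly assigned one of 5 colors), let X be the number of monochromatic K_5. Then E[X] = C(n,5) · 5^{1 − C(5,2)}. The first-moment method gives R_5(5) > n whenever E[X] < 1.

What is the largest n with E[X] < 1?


We need C(n, 5) · 5^{1 − 10} < 1, i.e. C(n, 5) < 5^{10 − 1} = 1953125.
Check values of n near the boundary:
  n = 45: C(45, 5) = 1221759; 1221759 < 1953125? YES
  n = 46: C(46, 5) = 1370754; 1370754 < 1953125? YES
  n = 47: C(47, 5) = 1533939; 1533939 < 1953125? YES
  n = 48: C(48, 5) = 1712304; 1712304 < 1953125? YES
  n = 49: C(49, 5) = 1906884; 1906884 < 1953125? YES
  n = 50: C(50, 5) = 2118760; 2118760 < 1953125? NO
  n = 51: C(51, 5) = 2349060; 2349060 < 1953125? NO
The largest n with C(n, 5) < 1953125 is n = 49 (where E[X] = 1906884/1953125 ≈ 0.9763). Hence R_5(5) > 49, i.e. R_5(5) ≥ 50.

Largest n = 49; hence R_5(5) > 49.


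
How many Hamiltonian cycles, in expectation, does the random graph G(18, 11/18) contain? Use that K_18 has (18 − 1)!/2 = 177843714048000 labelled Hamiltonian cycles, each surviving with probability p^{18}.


K_18 has (18 − 1)!/2 = 177843714048000 labelled Hamiltonian cycles.
For each such Hamiltonian cycle H, let X_H = 1 if all 18 edges of H are present in G. Then P[X_H = 1] = p^{18} = (11/18)^{18} = 5559917313492231481/39346408075296537575424.
By linearity: E[X] = Σ_H E[X_H] = 177843714048000 · p^{18} = 177843714048000 · 5559917313492231481/39346408075296537575424 = 82786473808235140223154875/3294258113514384.
Numerically: E[X] ≈ 2.51305e+10.

E[X] = 177843714048000 · (11/18)^{18} = 82786473808235140223154875/3294258113514384 ≈ 2.51305e+10.


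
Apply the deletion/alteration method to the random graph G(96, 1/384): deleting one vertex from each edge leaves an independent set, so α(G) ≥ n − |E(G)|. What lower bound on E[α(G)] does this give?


E[|E(G)|] = C(96, 2)·p = 4560 · (1/384) = 95/8.
E[α(G)] ≥ n − E[|E(G)|] = 96 − 95/8 = 673/8.
Numerically: ≈ 84.1250.
(This is only a lower bound; the true E[α(G)] may be larger.)

E[α(G)] ≥ 673/8 ≈ 84.1250.


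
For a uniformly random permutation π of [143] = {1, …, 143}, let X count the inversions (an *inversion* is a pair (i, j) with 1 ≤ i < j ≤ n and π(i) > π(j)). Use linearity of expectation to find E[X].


Write X = Σ X_I over the C(143, 2) = 10153 pairs i < j, with X_I the indicator of one inversion.
There are 10153 indicators.
For each fixed pair i < j, the values π(i) and π(j) are two distinct elements of {1, …, 143} in uniformly random order; by symmetry P[π(i) > π(j)] = 1/2.
By linearity: E[X] = 10153 · (1/2) = C(143, 2) · (1/2) = 10153/2 = 10153/2 ≈ 5076.500000.

E[X] = 10153/2 = 5076.500000.


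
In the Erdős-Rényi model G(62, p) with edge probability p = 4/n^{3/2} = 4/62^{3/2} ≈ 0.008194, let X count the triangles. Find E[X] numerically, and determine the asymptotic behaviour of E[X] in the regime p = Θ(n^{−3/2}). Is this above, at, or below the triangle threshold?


Number of potential triangles: C(62, 3) = 37820.
Each occurs with probability p³ ≈ (0.008194)³ ≈ 5.500693e-07.
By linearity: E[X] = C(62, 3)·p³ ≈ 37820 · 5.500693e-07 ≈ 0.0208.
Since α = 3/2 > 1, p = c/n^{3/2} = o(1/n) is below the triangle threshold p ~ 1/n. Asymptotically E[X] ~ (c³/6)·n^{3(1−α)} = (4³/6)·n^{-1.5} → 0, so by Markov's inequality G has no triangles w.h.p.

E[X] ≈ 0.0208; in regime p = Θ(1/n^{3/2}) E[X] tends to 0 (below the triangle threshold p ~ 1/n).


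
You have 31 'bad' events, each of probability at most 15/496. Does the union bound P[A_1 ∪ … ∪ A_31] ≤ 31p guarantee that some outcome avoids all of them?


Union bound: P[∪_{i=1}^{31} A_i] ≤ Σ_i P[A_i] ≤ 31·p = 31·(15/496) = 15/16.
Numerically: 15/16 ≈ 0.93750.
Is 15/16 < 1? YES.
Since P[∪ A_i] ≤ 15/16 < 1, the complement has P[∩ A_i^c] ≥ 1 − 15/16 = 1/16 > 0, so some outcome avoids every A_i.

31·p = 15/16 ≈ 0.93750; existence CERTIFIED by the union bound.


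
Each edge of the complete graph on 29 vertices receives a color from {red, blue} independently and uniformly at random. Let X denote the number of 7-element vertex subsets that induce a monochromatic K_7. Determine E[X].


Let X = Σ_S X_S over the C(29, 7) = 1560780 subsets S of size 7, where X_S = 1 if the K_7 on S is monochromatic.
For a fixed S, the K_7 on S has C(7, 2) = 21 edges. P[all 21 edges red] = (1/2)^21, and likewise for blue, so P[monochromatic] = 2·(1/2)^21 = 2^{1 − 21} = 1/1048576.
Summing: E[X] = C(29, 7) · 2^{1 − 21} = 1560780 · 1/1048576 = 390195/262144.
Numerically: E[X] ≈ 1.4885.

E[X] = C(29,7)·2^(1−C(7,2)) = 390195/262144 ≈ 1.4885.


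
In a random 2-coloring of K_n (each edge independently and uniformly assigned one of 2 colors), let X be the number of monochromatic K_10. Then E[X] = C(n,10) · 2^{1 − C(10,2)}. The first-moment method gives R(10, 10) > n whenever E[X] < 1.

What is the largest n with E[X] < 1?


We need C(n, 10) · 2^{1 − 45} < 1, i.e. C(n, 10) < 2^{45 − 1} = 17592186044416.
Check values of n near the boundary:
  n = 99: C(99, 10) = 15579278510796; 15579278510796 < 17592186044416? YES
  n = 100: C(100, 10) = 17310309456440; 17310309456440 < 17592186044416? YES
  n = 101: C(101, 10) = 19212541264840; 19212541264840 < 17592186044416? NO
  n = 102: C(102, 10) = 21300860967540; 21300860967540 < 17592186044416? NO
  n = 103: C(103, 10) = 23591276125340; 23591276125340 < 17592186044416? NO
The largest n with C(n, 10) < 17592186044416 is n = 100 (where E[X] = 2163788682055/2199023255552 ≈ 0.9839772). Hence R(10, 10) > 100, i.e. R(10, 10) ≥ 101.

Largest n = 100; hence R(10, 10) > 100.


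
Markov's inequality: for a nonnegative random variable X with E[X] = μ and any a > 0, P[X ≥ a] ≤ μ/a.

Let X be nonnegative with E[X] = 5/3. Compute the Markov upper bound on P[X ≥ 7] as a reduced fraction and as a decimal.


μ = E[X] = 5/3, a = 7.
Markov: P[X ≥ 7] ≤ μ/a = (5/3)/7 = 5/21.
Numerically: ≈ 0.238095.
(Since a = 7 > μ = 1.666667, the bound 5/21 is < 1 and informative.)

P[X ≥ 7] ≤ 5/21 ≈ 0.238095.


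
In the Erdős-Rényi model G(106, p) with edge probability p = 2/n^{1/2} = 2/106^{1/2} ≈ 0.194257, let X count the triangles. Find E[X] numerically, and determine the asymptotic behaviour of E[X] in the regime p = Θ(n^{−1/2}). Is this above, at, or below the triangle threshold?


Number of potential triangles: C(106, 3) = 192920.
Each occurs with probability p³ ≈ (0.194257)³ ≈ 7.33045934e-03.
By linearity: E[X] = C(106, 3)·p³ ≈ 192920 · 7.33045934e-03 ≈ 1414.192216.
Since α = 1/2 < 1, p = c/n^{1/2} ≫ 1/n is above the triangle threshold p ~ 1/n. Asymptotically E[X] ~ (c³/6)·n^{3(1−α)} = (2³/6)·n^{1.5} → ∞; triangles are abundant w.h.p.

E[X] ≈ 1414.192216; in regime p = Θ(1/n^{1/2}) E[X] diverges (above the triangle threshold p ~ 1/n).


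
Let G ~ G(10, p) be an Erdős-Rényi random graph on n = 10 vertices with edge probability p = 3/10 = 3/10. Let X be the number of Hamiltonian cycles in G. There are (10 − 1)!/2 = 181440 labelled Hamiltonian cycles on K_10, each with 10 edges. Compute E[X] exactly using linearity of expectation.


K_10 has (10 − 1)!/2 = 181440 labelled Hamiltonian cycles.
For each such Hamiltonian cycle H, let X_H = 1 if all 10 edges of H are present in G. Then P[X_H = 1] = p^{10} = (3/10)^{10} = 59049/10000000000.
Summing the indicators: E[X] = Σ_H E[X_H] = 181440 · p^{10} = 181440 · 59049/10000000000 = 33480783/31250000.
Numerically: E[X] ≈ 1.0714.

E[X] = 181440 · (3/10)^{10} = 33480783/31250000 ≈ 1.0714.


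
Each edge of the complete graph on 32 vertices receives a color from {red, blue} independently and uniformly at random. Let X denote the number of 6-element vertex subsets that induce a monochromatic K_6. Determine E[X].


Let X = Σ_S X_S over the C(32, 6) = 906192 subsets S of size 6, where X_S = 1 if the K_6 on S is monochromatic.
For a fixed S, the K_6 on S has C(6, 2) = 15 edges. P[all 15 edges red] = (1/2)^15, and likewise for blue, so P[monochromatic] = 2·(1/2)^15 = 2^{1 − 15} = 1/16384.
By linearity of expectation: E[X] = C(32, 6) · 2^{1 − 15} = 906192 · 1/16384 = 56637/1024.
Numerically: E[X] ≈ 55.3096.

E[X] = C(32,6)·2^(1−C(6,2)) = 56637/1024 ≈ 55.3096.


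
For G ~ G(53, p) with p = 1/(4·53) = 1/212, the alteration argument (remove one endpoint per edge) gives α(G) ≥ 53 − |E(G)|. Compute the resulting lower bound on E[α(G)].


E[|E(G)|] = C(53, 2)·p = 1378 · (1/212) = 13/2.
E[α(G)] ≥ n − E[|E(G)|] = 53 − 13/2 = 93/2.
Numerically: ≈ 46.500000.
(This is only a lower bound; the true E[α(G)] may be larger.)

E[α(G)] ≥ 93/2 ≈ 46.500000.


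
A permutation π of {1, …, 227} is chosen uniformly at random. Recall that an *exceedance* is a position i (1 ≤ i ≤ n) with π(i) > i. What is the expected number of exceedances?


Write X = Σ_{i=1}^{227} X_i, where X_i = 1_{π(i) > i}.
For each fixed i, π(i) is uniform over {1, …, 227} (marginal of a uniform permutation), so P[π(i) > i] = (n − i)/n. Summing: Σ_{i=1}^{227} (n − i)/n = (0 + 1 + … + 226)/227 = 227(227 − 1)/(2·227) = (227 − 1)/2.
Hence E[X] = Σ_{i=1}^{227} (227 − i)/227 = 113 ≈ 113.000000.

E[X] = 113 = 113.000000.


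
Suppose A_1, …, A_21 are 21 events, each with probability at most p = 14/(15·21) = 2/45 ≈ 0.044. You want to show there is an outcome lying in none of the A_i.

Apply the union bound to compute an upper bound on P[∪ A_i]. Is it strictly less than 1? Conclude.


Union bound: P[∪_{i=1}^{21} A_i] ≤ Σ_i P[A_i] ≤ 21·p = 21·(2/45) = 14/15.
Numerically: 14/15 ≈ 0.933.
Is 14/15 < 1? YES.
Since P[∪ A_i] ≤ 14/15 < 1, the complement has P[∩ A_i^c] ≥ 1 − 14/15 = 1/15 > 0, so some outcome avoids every A_i.

21·p = 14/15 ≈ 0.933; existence CERTIFIED by the union bound.


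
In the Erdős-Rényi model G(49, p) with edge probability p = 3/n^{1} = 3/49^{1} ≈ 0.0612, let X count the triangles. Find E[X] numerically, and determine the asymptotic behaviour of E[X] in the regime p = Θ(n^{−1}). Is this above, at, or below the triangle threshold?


Number of potential triangles: C(49, 3) = 18424.
Each occurs with probability p³ ≈ (0.0612)³ ≈ 2.29496e-04.
By linearity: E[X] = C(49, 3)·p³ ≈ 18424 · 2.29496e-04 ≈ 4.228.
Here α = 1, so p = 3/n is exactly at the triangle threshold p ~ 1/n. Asymptotically E[X] → c³/6 = 3³/6 = 9/2 ≈ 4.500, a bounded constant. In this regime the triangle count is asymptotically Poisson(c³/6).

E[X] ≈ 4.228; in regime p = Θ(1/n^{1}) E[X] stays bounded (at the triangle threshold p ~ 1/n).


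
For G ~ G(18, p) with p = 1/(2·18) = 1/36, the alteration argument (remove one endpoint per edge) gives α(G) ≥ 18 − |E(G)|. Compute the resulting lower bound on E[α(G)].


E[|E(G)|] = C(18, 2)·p = 153 · (1/36) = 17/4.
E[α(G)] ≥ n − E[|E(G)|] = 18 − 17/4 = 55/4.
Numerically: ≈ 13.750000.
(This is only a lower bound; the true E[α(G)] may be larger.)

E[α(G)] ≥ 55/4 ≈ 13.750000.


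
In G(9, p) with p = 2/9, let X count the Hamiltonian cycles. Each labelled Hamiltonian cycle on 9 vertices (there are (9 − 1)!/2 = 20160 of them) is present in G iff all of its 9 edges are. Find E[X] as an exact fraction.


K_9 has (9 − 1)!/2 = 20160 labelled Hamiltonian cycles.
For each such Hamiltonian cycle H, let X_H = 1 if all 9 edges of H are present in G. Then P[X_H = 1] = p^{9} = (2/9)^{9} = 512/387420489.
Summing the indicators: E[X] = Σ_H E[X_H] = 20160 · p^{9} = 20160 · 512/387420489 = 1146880/43046721.
Numerically: E[X] ≈ 0.02664.

E[X] = 20160 · (2/9)^{9} = 1146880/43046721 ≈ 0.02664.


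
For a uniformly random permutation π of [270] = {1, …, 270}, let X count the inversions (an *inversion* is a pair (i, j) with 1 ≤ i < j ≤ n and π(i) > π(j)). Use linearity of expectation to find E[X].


Write X = Σ X_I over the C(270, 2) = 36315 pairs i < j, with X_I the indicator of one inversion.
There are 36315 indicators.
For each fixed pair i < j, the values π(i) and π(j) are two distinct elements of {1, …, 270} in uniformly random order; by symmetry P[π(i) > π(j)] = 1/2.
By linearity: E[X] = 36315 · (1/2) = C(270, 2) · (1/2) = 36315/2 = 36315/2 ≈ 18157.500.

E[X] = 36315/2 = 18157.500.


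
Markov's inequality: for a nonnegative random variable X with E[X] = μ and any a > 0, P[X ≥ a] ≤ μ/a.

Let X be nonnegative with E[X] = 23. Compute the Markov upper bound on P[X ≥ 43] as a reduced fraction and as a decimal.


μ = E[X] = 23, a = 43.
Markov: P[X ≥ 43] ≤ μ/a = (23)/43 = 23/43.
Numerically: ≈ 0.53488.
(Since a = 43 > μ = 23.00000, the bound 23/43 is < 1 and informative.)

P[X ≥ 43] ≤ 23/43 ≈ 0.53488.


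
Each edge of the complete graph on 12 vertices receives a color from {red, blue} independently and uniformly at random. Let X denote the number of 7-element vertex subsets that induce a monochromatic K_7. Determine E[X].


Let X = Σ_S X_S over the C(12, 7) = 792 subsets S of size 7, where X_S = 1 if the K_7 on S is monochromatic.
For a fixed S, the K_7 on S has C(7, 2) = 21 edges. P[all 21 edges red] = (1/2)^21, and likewise for blue, so P[monochromatic] = 2·(1/2)^21 = 2^{1 − 21} = 1/1048576.
By linearity of expectation: E[X] = C(12, 7) · 2^{1 − 21} = 792 · 1/1048576 = 99/131072.
Numerically: E[X] ≈ 0.001.

E[X] = C(12,7)·2^(1−C(7,2)) = 99/131072 ≈ 0.001.


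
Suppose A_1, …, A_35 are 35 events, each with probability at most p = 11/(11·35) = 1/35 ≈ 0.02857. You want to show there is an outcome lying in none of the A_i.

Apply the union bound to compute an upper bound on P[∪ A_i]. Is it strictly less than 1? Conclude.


Union bound: P[∪_{i=1}^{35} A_i] ≤ Σ_i P[A_i] ≤ 35·p = 35·(1/35) = 1.
Numerically: 1 ≈ 1.00000.
Is 1 < 1? NO.
Since the bound 1 is ≥ 1, the union bound is uninformative here; it does NOT by itself certify existence.

35·p = 1 ≈ 1.00000; existence NOT certified by the union bound.


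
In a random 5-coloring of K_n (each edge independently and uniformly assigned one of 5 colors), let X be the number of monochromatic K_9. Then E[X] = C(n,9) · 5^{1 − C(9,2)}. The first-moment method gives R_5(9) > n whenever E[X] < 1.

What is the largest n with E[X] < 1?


We need C(n, 9) · 5^{1 − 36} < 1, i.e. C(n, 9) < 5^{36 − 1} = 2910383045673370361328125.
Check values of n near the boundary:
  n = 2166: C(2166, 9) = 2844037944203015677277940; 2844037944203015677277940 < 2910383045673370361328125? YES
  n = 2167: C(2167, 9) = 2855899084841489792706810; 2855899084841489792706810 < 2910383045673370361328125? YES
  n = 2168: C(2168, 9) = 2867804175977929537095120; 2867804175977929537095120 < 2910383045673370361328125? YES
  n = 2169: C(2169, 9) = 2879753360044504243499683; 2879753360044504243499683 < 2910383045673370361328125? YES
  n = 2170: C(2170, 9) = 2891746779868845075610510; 2891746779868845075610510 < 2910383045673370361328125? YES
  n = 2171: C(2171, 9) = 2903784578674959601827205; 2903784578674959601827205 < 2910383045673370361328125? YES
  n = 2172: C(2172, 9) = 2915866900084148060642020; 2915866900084148060642020 < 2910383045673370361328125? NO
  n = 2173: C(2173, 9) = 2927993888115921319674265; 2927993888115921319674265 < 2910383045673370361328125? NO
  n = 2174: C(2174, 9) = 2940165687188920530702934; 2940165687188920530702934 < 2910383045673370361328125? NO
The largest n with C(n, 9) < 2910383045673370361328125 is n = 2171 (where E[X] = 580756915734991920365441/582076609134674072265625 ≈ 0.99773). Hence R_5(9) > 2171, i.e. R_5(9) ≥ 2172.

Largest n = 2171; hence R_5(9) > 2171.


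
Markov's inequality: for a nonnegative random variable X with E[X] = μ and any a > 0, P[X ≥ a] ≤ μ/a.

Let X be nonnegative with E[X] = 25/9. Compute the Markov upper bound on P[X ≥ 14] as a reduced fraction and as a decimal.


μ = E[X] = 25/9, a = 14.
Markov: P[X ≥ 14] ≤ μ/a = (25/9)/14 = 25/126.
Numerically: ≈ 0.19841.
(Since a = 14 > μ = 2.77778, the bound 25/126 is < 1 and informative.)

P[X ≥ 14] ≤ 25/126 ≈ 0.19841.


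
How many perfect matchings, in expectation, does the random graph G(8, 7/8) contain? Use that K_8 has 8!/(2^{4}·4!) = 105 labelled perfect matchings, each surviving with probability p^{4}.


K_8 has 8!/(2^{4}·4!) = 105 labelled perfect matchings.
For each such perfect matching H, let X_H = 1 if all 4 edges of H are present in G. Then P[X_H = 1] = p^{4} = (7/8)^{4} = 2401/4096.
Summing the indicators: E[X] = Σ_H E[X_H] = 105 · p^{4} = 105 · 2401/4096 = 252105/4096.
Numerically: E[X] ≈ 61.549.

E[X] = 105 · (7/8)^{4} = 252105/4096 ≈ 61.549.


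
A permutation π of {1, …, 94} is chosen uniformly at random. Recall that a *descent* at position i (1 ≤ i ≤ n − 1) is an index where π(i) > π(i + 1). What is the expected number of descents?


Write X = Σ X_I over i = 1, …, 93, with X_I the indicator of one descent.
There are 93 indicators.
For each fixed i, the pair (π(i), π(i+1)) is a uniformly random ordered pair of distinct values from {1, …, 94}; by symmetry P[π(i) > π(i+1)] = 1/2.
By linearity: E[X] = 93 · (1/2) = (94 − 1) · (1/2) = 93/2 ≈ 46.50000.

E[X] = 93/2 = 46.50000.


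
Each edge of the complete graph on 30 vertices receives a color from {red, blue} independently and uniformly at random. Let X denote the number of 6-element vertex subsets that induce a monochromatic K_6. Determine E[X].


Let X = Σ_S X_S over the C(30, 6) = 593775 subsets S of size 6, where X_S = 1 if the K_6 on S is monochromatic.
For a fixed S, the K_6 on S has C(6, 2) = 15 edges. P[all 15 edges red] = (1/2)^15, and likewise for blue, so P[monochromatic] = 2·(1/2)^15 = 2^{1 − 15} = 1/16384.
Summing: E[X] = C(30, 6) · 2^{1 − 15} = 593775 · 1/16384 = 593775/16384.
Numerically: E[X] ≈ 36.2411.

E[X] = C(30,6)·2^(1−C(6,2)) = 593775/16384 ≈ 36.2411.


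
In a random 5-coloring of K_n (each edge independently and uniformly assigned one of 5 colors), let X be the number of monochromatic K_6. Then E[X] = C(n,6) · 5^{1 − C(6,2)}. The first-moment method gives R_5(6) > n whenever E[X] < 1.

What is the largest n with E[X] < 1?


We need C(n, 6) · 5^{1 − 15} < 1, i.e. C(n, 6) < 5^{15 − 1} = 6103515625.
Check values of n near the boundary:
  n = 126: C(126, 6) = 4925156775; 4925156775 < 6103515625? YES
  n = 127: C(127, 6) = 5169379425; 5169379425 < 6103515625? YES
  n = 128: C(128, 6) = 5423611200; 5423611200 < 6103515625? YES
  n = 129: C(129, 6) = 5688177600; 5688177600 < 6103515625? YES
  n = 130: C(130, 6) = 5963412000; 5963412000 < 6103515625? YES
  n = 131: C(131, 6) = 6249655776; 6249655776 < 6103515625? NO
  n = 132: C(132, 6) = 6547258432; 6547258432 < 6103515625? NO
The largest n with C(n, 6) < 6103515625 is n = 130 (where E[X] = 47707296/48828125 ≈ 0.977). Hence R_5(6) > 130, i.e. R_5(6) ≥ 131.

Largest n = 130; hence R_5(6) > 130.


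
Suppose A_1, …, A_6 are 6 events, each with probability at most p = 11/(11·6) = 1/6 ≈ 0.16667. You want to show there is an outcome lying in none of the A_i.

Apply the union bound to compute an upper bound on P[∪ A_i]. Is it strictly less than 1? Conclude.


Union bound: P[∪_{i=1}^{6} A_i] ≤ Σ_i P[A_i] ≤ 6·p = 6·(1/6) = 1.
Numerically: 1 ≈ 1.00000.
Is 1 < 1? NO.
Since the bound 1 is ≥ 1, the union bound is uninformative here; it does NOT by itself certify existence.

6·p = 1 ≈ 1.00000; existence NOT certified by the union bound.


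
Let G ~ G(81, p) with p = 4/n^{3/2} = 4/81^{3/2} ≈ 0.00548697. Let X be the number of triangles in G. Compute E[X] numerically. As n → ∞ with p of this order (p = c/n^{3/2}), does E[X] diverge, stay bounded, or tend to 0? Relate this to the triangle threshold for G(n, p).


Number of potential triangles: C(81, 3) = 85320.
Each occurs with probability p³ ≈ (0.00548697)³ ≈ 1.65195187e-07.
By linearity: E[X] = C(81, 3)·p³ ≈ 85320 · 1.65195187e-07 ≈ 0.014094.
Since α = 3/2 > 1, p = c/n^{3/2} = o(1/n) is below the triangle threshold p ~ 1/n. Asymptotically E[X] ~ (c³/6)·n^{3(1−α)} = (4³/6)·n^{-1.5} → 0, so by Markov's inequality G has no triangles w.h.p.

E[X] ≈ 0.014094; in regime p = Θ(1/n^{3/2}) E[X] tends to 0 (below the triangle threshold p ~ 1/n).


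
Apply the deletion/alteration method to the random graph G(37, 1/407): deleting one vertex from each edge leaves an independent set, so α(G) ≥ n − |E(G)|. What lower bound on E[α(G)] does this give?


E[|E(G)|] = C(37, 2)·p = 666 · (1/407) = 18/11.
E[α(G)] ≥ n − E[|E(G)|] = 37 − 18/11 = 389/11.
Numerically: ≈ 35.36364.
(This is only a lower bound; the true E[α(G)] may be larger.)

E[α(G)] ≥ 389/11 ≈ 35.36364.


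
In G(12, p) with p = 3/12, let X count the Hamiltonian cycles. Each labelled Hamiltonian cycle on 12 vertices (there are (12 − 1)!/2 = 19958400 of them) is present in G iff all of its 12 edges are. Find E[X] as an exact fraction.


K_12 has (12 − 1)!/2 = 19958400 labelled Hamiltonian cycles.
For each such Hamiltonian cycle H, let X_H = 1 if all 12 edges of H are present in G. Then P[X_H = 1] = p^{12} = (1/4)^{12} = 1/16777216.
Summing the indicators: E[X] = Σ_H E[X_H] = 19958400 · p^{12} = 19958400 · 1/16777216 = 155925/131072.
Numerically: E[X] ≈ 1.1896.

E[X] = 19958400 · (1/4)^{12} = 155925/131072 ≈ 1.1896.


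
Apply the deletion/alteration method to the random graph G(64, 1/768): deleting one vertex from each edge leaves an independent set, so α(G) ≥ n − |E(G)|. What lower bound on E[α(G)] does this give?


E[|E(G)|] = C(64, 2)·p = 2016 · (1/768) = 21/8.
E[α(G)] ≥ n − E[|E(G)|] = 64 − 21/8 = 491/8.
Numerically: ≈ 61.375.
(This is only a lower bound; the true E[α(G)] may be larger.)

E[α(G)] ≥ 491/8 ≈ 61.375.


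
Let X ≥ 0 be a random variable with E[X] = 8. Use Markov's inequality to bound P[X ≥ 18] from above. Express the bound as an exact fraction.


μ = E[X] = 8, a = 18.
Markov: P[X ≥ 18] ≤ μ/a = (8)/18 = 4/9.
Numerically: ≈ 0.444.
(Since a = 18 > μ = 8.000, the bound 4/9 is < 1 and informative.)

P[X ≥ 18] ≤ 4/9 ≈ 0.444.


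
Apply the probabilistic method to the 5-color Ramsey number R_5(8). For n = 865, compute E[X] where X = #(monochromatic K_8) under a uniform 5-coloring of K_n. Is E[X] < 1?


E[X] = C(865, 8) · 5^{1 − 28} = 7525050909487743060 · 5^{−27} = 7525050909487743060/7450580596923828125.
As a reduced fraction: E[X] = 1505010181897548612/1490116119384765625 ≈ 1.009995.
Is E[X] < 1? NO.
Since E[X] ≥ 1, the first-moment bound is inconclusive at n = 865; it does NOT by itself certify R_5(8) > 865.

E[X] = 1505010181897548612/1490116119384765625 ≈ 1.009995; E[X] ≥ 1; first-moment method inconclusive here.


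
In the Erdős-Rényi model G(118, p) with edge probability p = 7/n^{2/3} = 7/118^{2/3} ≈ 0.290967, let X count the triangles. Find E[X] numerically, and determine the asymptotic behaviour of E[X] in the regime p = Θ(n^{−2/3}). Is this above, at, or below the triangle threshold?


Number of potential triangles: C(118, 3) = 266916.
Each occurs with probability p³ ≈ (0.290967)³ ≈ 2.46337259e-02.
By linearity: E[X] = C(118, 3)·p³ ≈ 266916 · 2.46337259e-02 ≈ 6575.135593.
Since α = 2/3 < 1, p = c/n^{2/3} ≫ 1/n is above the triangle threshold p ~ 1/n. Asymptotically E[X] ~ (c³/6)·n^{3(1−α)} = (7³/6)·n^{1} → ∞; triangles are abundant w.h.p.

E[X] ≈ 6575.135593; in regime p = Θ(1/n^{2/3}) E[X] diverges (above the triangle threshold p ~ 1/n).


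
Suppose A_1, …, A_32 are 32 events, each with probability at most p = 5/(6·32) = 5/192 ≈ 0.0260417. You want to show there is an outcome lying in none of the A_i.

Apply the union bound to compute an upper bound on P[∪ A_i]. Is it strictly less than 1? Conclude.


Union bound: P[∪_{i=1}^{32} A_i] ≤ Σ_i P[A_i] ≤ 32·p = 32·(5/192) = 5/6.
Numerically: 5/6 ≈ 0.8333333.
Is 5/6 < 1? YES.
Since P[∪ A_i] ≤ 5/6 < 1, the complement has P[∩ A_i^c] ≥ 1 − 5/6 = 1/6 > 0, so some outcome avoids every A_i.

32·p = 5/6 ≈ 0.8333333; existence CERTIFIED by the union bound.


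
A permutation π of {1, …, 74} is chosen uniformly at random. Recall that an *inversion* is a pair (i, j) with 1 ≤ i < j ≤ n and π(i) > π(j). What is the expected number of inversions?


Write X = Σ X_I over the C(74, 2) = 2701 pairs i < j, with X_I the indicator of one inversion.
There are 2701 indicators.
For each fixed pair i < j, the values π(i) and π(j) are two distinct elements of {1, …, 74} in uniformly random order; by symmetry P[π(i) > π(j)] = 1/2.
By linearity: E[X] = 2701 · (1/2) = C(74, 2) · (1/2) = 2701/2 = 2701/2 ≈ 1350.5000.

E[X] = 2701/2 = 1350.5000.


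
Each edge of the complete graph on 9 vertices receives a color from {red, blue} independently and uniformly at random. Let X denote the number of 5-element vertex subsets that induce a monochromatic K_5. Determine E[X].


Let X = Σ_S X_S over the C(9, 5) = 126 subsets S of size 5, where X_S = 1 if the K_5 on S is monochromatic.
For a fixed S, the K_5 on S has C(5, 2) = 10 edges. P[all 10 edges red] = (1/2)^10, and likewise for blue, so P[monochromatic] = 2·(1/2)^10 = 2^{1 − 10} = 1/512.
By linearity of expectation: E[X] = C(9, 5) · 2^{1 − 10} = 126 · 1/512 = 63/256.
Numerically: E[X] ≈ 0.246.

E[X] = C(9,5)·2^(1−C(5,2)) = 63/256 ≈ 0.246.
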